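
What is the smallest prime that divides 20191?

20191 is odd.
Digit sum 13, not divisible by 3.
Ends in 1: not divisible by 5.
7: 20191 = 7·2884 + 3
11: 20191 = 11·1835 + 6
13: 20191 = 13·1553 + 2
17: 20191 = 17·1187 + 12
19: 20191 = 19·1062 + 13
23: 20191 = 23·877 + 20
29: 20191 = 29·696 + 7
31: 20191 = 31·651 + 10
37: 20191 = 37·545 + 26
41: 20191 = 41·492 + 19
43: 20191 = 43·469 + 24
47: 20191 = 47·429 + 28
53: 20191 = 53·380 + 51
59: 20191 = 59·342 + 13
61: 20191 = 61·331

61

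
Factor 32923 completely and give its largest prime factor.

73

32923 = 11 · 2993
2993 = 41 · 73
73 is prime.
So 32923 = 11 · 41 · 73; the largest prime factor is 73.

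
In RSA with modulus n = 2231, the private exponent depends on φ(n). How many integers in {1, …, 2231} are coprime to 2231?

2112

Factor: 2231 = 23 · 97.
φ(2231) = (23−1) · (97−1) = 22 · 96 = 2112.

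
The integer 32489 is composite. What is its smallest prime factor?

32489 is odd.
Digit sum 26, not divisible by 3.
Ends in 9: not divisible by 5.
7: 32489 = 7·4641 + 2
11: 32489 = 11·2953 + 6
13: 32489 = 13·2499 + 2
17: 32489 = 17·1911 + 2
19: 32489 = 19·1709 + 18
23: 32489 = 23·1412 + 13
29: 32489 = 29·1120 + 9
31: 32489 = 31·1048 + 1
37: 32489 = 37·878 + 3
41: 32489 = 41·792 + 17
43: 32489 = 43·755 + 24
47: 32489 = 47·691 + 12
53: 32489 = 53·613

53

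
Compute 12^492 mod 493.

12^1 ≡ 12 (mod 493)
12^2 ≡ 12^2 = 144 ≡ 144 (mod 493)
12^4 ≡ 144^2 = 20736 ≡ 30 (mod 493)
12^8 ≡ 30^2 = 900 ≡ 407 (mod 493)
12^16 ≡ 407^2 = 165649 ≡ 1 (mod 493)
12^32 ≡ 1^2 = 1 ≡ 1 (mod 493)
12^64 ≡ 1^2 = 1 ≡ 1 (mod 493)
12^128 ≡ 1^2 = 1 ≡ 1 (mod 493)
12^256 ≡ 1^2 = 1 ≡ 1 (mod 493)
492 = 256 + 128 + 64 + 32 + 8 + 4 in binary powers of 2.
So 12^492 ≡ 1 · 1 · 1 · 1 · 407 · 30 ≡ 378 (mod 493).
Since 378 ≠ 1, base 12 is a Fermat witness: 493 is composite.

378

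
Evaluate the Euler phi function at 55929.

36720

Factor: 55929 = 3 · 103 · 181.
φ(55929) = (3−1) · (103−1) · (181−1) = 2 · 102 · 180 = 36720.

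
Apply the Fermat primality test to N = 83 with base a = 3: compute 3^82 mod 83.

3^1 ≡ 3 (mod 83)
3^2 ≡ 3^2 = 9 ≡ 9 (mod 83)
3^4 ≡ 9^2 = 81 ≡ 81 (mod 83)
3^8 ≡ 81^2 = 6561 ≡ 4 (mod 83)
3^16 ≡ 4^2 = 16 ≡ 16 (mod 83)
3^32 ≡ 16^2 = 256 ≡ 7 (mod 83)
3^64 ≡ 7^2 = 49 ≡ 49 (mod 83)
82 = 64 + 16 + 2 in binary powers of 2.
So 3^82 ≡ 49 · 16 · 9 ≡ 1 (mod 83).
Since the result is 1, base 3 gives no evidence that 83 is composite.

1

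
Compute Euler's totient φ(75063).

Factor: 75063 = 3 · 131 · 191.
φ(75063) = (3−1) · (131−1) · (191−1) = 2 · 130 · 190 = 49400.

49400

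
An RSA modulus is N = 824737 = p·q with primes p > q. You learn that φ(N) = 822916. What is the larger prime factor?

983

φ(n) = (p−1)(q−1) = n − (p+q) + 1, so p + q = 824737 − 822916 + 1 = 1822.
p and q are the roots of t² − 1822t + 824737 = 0.
Discriminant: 1822² − 4·824737 = 3319684 − 3298948 = 20736; √20736 = 144.
q = (1822 − 144)/2 = 839, p = (1822 + 144)/2 = 983.
Check: 839 · 983 = 824737.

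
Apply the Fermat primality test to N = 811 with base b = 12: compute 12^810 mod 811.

1

12^1 ≡ 12 (mod 811)
12^2 ≡ 12^2 = 144 ≡ 144 (mod 811)
12^4 ≡ 144^2 = 20736 ≡ 461 (mod 811)
12^8 ≡ 461^2 = 212521 ≡ 39 (mod 811)
12^16 ≡ 39^2 = 1521 ≡ 710 (mod 811)
12^32 ≡ 710^2 = 504100 ≡ 469 (mod 811)
12^64 ≡ 469^2 = 219961 ≡ 180 (mod 811)
12^128 ≡ 180^2 = 32400 ≡ 771 (mod 811)
12^256 ≡ 771^2 = 594441 ≡ 789 (mod 811)
12^512 ≡ 789^2 = 622521 ≡ 484 (mod 811)
810 = 512 + 256 + 32 + 8 + 2 in binary powers of 2.
So 12^810 ≡ 484 · 789 · 469 · 39 · 144 ≡ 1 (mod 811).
Since the result is 1, base 12 gives no evidence that 811 is composite.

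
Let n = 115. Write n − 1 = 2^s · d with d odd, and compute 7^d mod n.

115 − 1 = 114 = 2^1 · 57, so d = 57.
7^1 ≡ 7 (mod 115)
7^2 ≡ 7^2 = 49 ≡ 49 (mod 115)
7^4 ≡ 49^2 = 2401 ≡ 101 (mod 115)
7^8 ≡ 101^2 = 10201 ≡ 81 (mod 115)
7^16 ≡ 81^2 = 6561 ≡ 6 (mod 115)
7^32 ≡ 6^2 = 36 ≡ 36 (mod 115)
57 = 32 + 16 + 8 + 1 in binary powers of 2.
So 7^57 ≡ 36 · 6 · 81 · 7 ≡ 112 (mod 115).
Squaring chain: 112; never reaches −1, so base 7 is a Miller–Rabin witness that 115 is composite.

112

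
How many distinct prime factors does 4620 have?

5

4620 = 2^2 · 1155
1155 = 3 · 385
385 = 5 · 77
77 = 7 · 11
4620 = 2^2 · 3 · 5 · 7 · 11, which has 5 distinct prime factors.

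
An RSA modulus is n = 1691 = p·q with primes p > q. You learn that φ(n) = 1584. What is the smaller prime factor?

φ(n) = (p−1)(q−1) = n − (p+q) + 1, so p + q = 1691 − 1584 + 1 = 108.
p and q are the roots of t² − 108t + 1691 = 0.
Discriminant: 108² − 4·1691 = 11664 − 6764 = 4900; √4900 = 70.
q = (108 − 70)/2 = 19, p = (108 + 70)/2 = 89.
Check: 19 · 89 = 1691.

19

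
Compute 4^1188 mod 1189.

223

4^1 ≡ 4 (mod 1189)
4^2 ≡ 4^2 = 16 ≡ 16 (mod 1189)
4^4 ≡ 16^2 = 256 ≡ 256 (mod 1189)
4^8 ≡ 256^2 = 65536 ≡ 141 (mod 1189)
4^16 ≡ 141^2 = 19881 ≡ 857 (mod 1189)
4^32 ≡ 857^2 = 734449 ≡ 836 (mod 1189)
4^64 ≡ 836^2 = 698896 ≡ 953 (mod 1189)
4^128 ≡ 953^2 = 908209 ≡ 1002 (mod 1189)
4^256 ≡ 1002^2 = 1004004 ≡ 488 (mod 1189)
4^512 ≡ 488^2 = 238144 ≡ 344 (mod 1189)
4^1024 ≡ 344^2 = 118336 ≡ 625 (mod 1189)
1188 = 1024 + 128 + 32 + 4 in binary powers of 2.
So 4^1188 ≡ 625 · 1002 · 836 · 256 ≡ 223 (mod 1189).
Since 223 ≠ 1, base 4 is a Fermat witness: 1189 is composite.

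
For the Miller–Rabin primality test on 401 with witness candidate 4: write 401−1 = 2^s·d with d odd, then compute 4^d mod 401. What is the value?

401 − 1 = 400 = 2^4 · 25, so d = 25.
4^1 ≡ 4 (mod 401)
4^2 ≡ 4^2 = 16 ≡ 16 (mod 401)
4^4 ≡ 16^2 = 256 ≡ 256 (mod 401)
4^8 ≡ 256^2 = 65536 ≡ 173 (mod 401)
4^16 ≡ 173^2 = 29929 ≡ 255 (mod 401)
25 = 16 + 8 + 1 in binary powers of 2.
So 4^25 ≡ 255 · 173 · 4 ≡ 20 (mod 401).
Squaring chain: 20 → 400 → 1 → 1; reaches −1, so base 4 does not prove 401 composite.

20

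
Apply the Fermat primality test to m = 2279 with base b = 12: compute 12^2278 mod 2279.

12^1 ≡ 12 (mod 2279)
12^2 ≡ 12^2 = 144 ≡ 144 (mod 2279)
12^4 ≡ 144^2 = 20736 ≡ 225 (mod 2279)
12^8 ≡ 225^2 = 50625 ≡ 487 (mod 2279)
12^16 ≡ 487^2 = 237169 ≡ 153 (mod 2279)
12^32 ≡ 153^2 = 23409 ≡ 619 (mod 2279)
12^64 ≡ 619^2 = 383161 ≡ 289 (mod 2279)
12^128 ≡ 289^2 = 83521 ≡ 1477 (mod 2279)
12^256 ≡ 1477^2 = 2181529 ≡ 526 (mod 2279)
12^512 ≡ 526^2 = 276676 ≡ 917 (mod 2279)
12^1024 ≡ 917^2 = 840889 ≡ 2217 (mod 2279)
12^2048 ≡ 2217^2 = 4915089 ≡ 1565 (mod 2279)
2278 = 2048 + 128 + 64 + 32 + 4 + 2 in binary powers of 2.
So 12^2278 ≡ 1565 · 1477 · 289 · 619 · 225 · 144 ≡ 1543 (mod 2279).
Since 1543 ≠ 1, base 12 is a Fermat witness: 2279 is composite.

1543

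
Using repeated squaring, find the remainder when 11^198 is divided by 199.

11^1 ≡ 11 (mod 199)
11^2 ≡ 11^2 = 121 ≡ 121 (mod 199)
11^4 ≡ 121^2 = 14641 ≡ 114 (mod 199)
11^8 ≡ 114^2 = 12996 ≡ 61 (mod 199)
11^16 ≡ 61^2 = 3721 ≡ 139 (mod 199)
11^32 ≡ 139^2 = 19321 ≡ 18 (mod 199)
11^64 ≡ 18^2 = 324 ≡ 125 (mod 199)
11^128 ≡ 125^2 = 15625 ≡ 103 (mod 199)
198 = 128 + 64 + 4 + 2 in binary powers of 2.
So 11^198 ≡ 103 · 125 · 114 · 121 ≡ 1 (mod 199).
Since the result is 1, base 11 gives no evidence that 199 is composite.

1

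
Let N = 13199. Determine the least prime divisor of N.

13199 is odd.
Digit sum 23, not divisible by 3.
Ends in 9: not divisible by 5.
7: 13199 = 7·1885 + 4
11: 13199 = 11·1199 + 10
13: 13199 = 13·1015 + 4
17: 13199 = 17·776 + 7
19: 13199 = 19·694 + 13
23: 13199 = 23·573 + 20
29: 13199 = 29·455 + 4
31: 13199 = 31·425 + 24
37: 13199 = 37·356 + 27
41: 13199 = 41·321 + 38
43: 13199 = 43·306 + 41
47: 13199 = 47·280 + 39
53: 13199 = 53·249 + 2
59: 13199 = 59·223 + 42
61: 13199 = 61·216 + 23
67: 13199 = 67·197

67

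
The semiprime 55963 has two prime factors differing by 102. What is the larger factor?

Since p = q + 102, we have 55963 = q(q + 102), so q² + 102q − 55963 = 0.
Discriminant: 102² + 4·55963 = 10404 + 223852 = 234256; √234256 = 484.
q = (−102 + 484)/2 = 191, and p = q + 102 = 293.
Check: 191 · 293 = 55963.

293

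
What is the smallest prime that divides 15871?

59

15871 is odd.
Digit sum 22, not divisible by 3.
Ends in 1: not divisible by 5.
7: 15871 = 7·2267 + 2
11: 15871 = 11·1442 + 9
13: 15871 = 13·1220 + 11
17: 15871 = 17·933 + 10
19: 15871 = 19·835 + 6
23: 15871 = 23·690 + 1
29: 15871 = 29·547 + 8
31: 15871 = 31·511 + 30
37: 15871 = 37·428 + 35
41: 15871 = 41·387 + 4
43: 15871 = 43·369 + 4
47: 15871 = 47·337 + 32
53: 15871 = 53·299 + 24
59: 15871 = 59·269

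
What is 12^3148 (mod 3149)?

2179

12^1 ≡ 12 (mod 3149)
12^2 ≡ 12^2 = 144 ≡ 144 (mod 3149)
12^4 ≡ 144^2 = 20736 ≡ 1842 (mod 3149)
12^8 ≡ 1842^2 = 3392964 ≡ 1491 (mod 3149)
12^16 ≡ 1491^2 = 2223081 ≡ 3036 (mod 3149)
12^32 ≡ 3036^2 = 9217296 ≡ 173 (mod 3149)
12^64 ≡ 173^2 = 29929 ≡ 1588 (mod 3149)
12^128 ≡ 1588^2 = 2521744 ≡ 2544 (mod 3149)
12^256 ≡ 2544^2 = 6471936 ≡ 741 (mod 3149)
12^512 ≡ 741^2 = 549081 ≡ 1155 (mod 3149)
12^1024 ≡ 1155^2 = 1334025 ≡ 1998 (mod 3149)
12^2048 ≡ 1998^2 = 3992004 ≡ 2221 (mod 3149)
3148 = 2048 + 1024 + 64 + 8 + 4 in binary powers of 2.
So 12^3148 ≡ 2221 · 1998 · 1588 · 1491 · 1842 ≡ 2179 (mod 3149).
Since 2179 ≠ 1, base 12 is a Fermat witness: 3149 is composite.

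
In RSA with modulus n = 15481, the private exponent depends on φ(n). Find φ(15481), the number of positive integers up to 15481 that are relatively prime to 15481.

Factor: 15481 = 113 · 137.
φ(15481) = (113−1) · (137−1) = 112 · 136 = 15232.

15232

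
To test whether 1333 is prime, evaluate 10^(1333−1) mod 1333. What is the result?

686

10^1 ≡ 10 (mod 1333)
10^2 ≡ 10^2 = 100 ≡ 100 (mod 1333)
10^4 ≡ 100^2 = 10000 ≡ 669 (mod 1333)
10^8 ≡ 669^2 = 447561 ≡ 1006 (mod 1333)
10^16 ≡ 1006^2 = 1012036 ≡ 289 (mod 1333)
10^32 ≡ 289^2 = 83521 ≡ 875 (mod 1333)
10^64 ≡ 875^2 = 765625 ≡ 483 (mod 1333)
10^128 ≡ 483^2 = 233289 ≡ 14 (mod 1333)
10^256 ≡ 14^2 = 196 ≡ 196 (mod 1333)
10^512 ≡ 196^2 = 38416 ≡ 1092 (mod 1333)
10^1024 ≡ 1092^2 = 1192464 ≡ 762 (mod 1333)
1332 = 1024 + 256 + 32 + 16 + 4 in binary powers of 2.
So 10^1332 ≡ 762 · 196 · 875 · 289 · 669 ≡ 686 (mod 1333).
Since 686 ≠ 1, base 10 is a Fermat witness: 1333 is composite.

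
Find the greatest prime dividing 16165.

61

16165 = 5 · 3233
3233 = 53 · 61
61 is prime.
So 16165 = 5 · 53 · 61; the largest prime factor is 61.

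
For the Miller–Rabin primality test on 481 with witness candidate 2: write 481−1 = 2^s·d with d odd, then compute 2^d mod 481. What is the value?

60

481 − 1 = 480 = 2^5 · 15, so d = 15.
2^1 ≡ 2 (mod 481)
2^2 ≡ 2^2 = 4 ≡ 4 (mod 481)
2^4 ≡ 4^2 = 16 ≡ 16 (mod 481)
2^8 ≡ 16^2 = 256 ≡ 256 (mod 481)
15 = 8 + 4 + 2 + 1 in binary powers of 2.
So 2^15 ≡ 256 · 16 · 4 · 2 ≡ 60 (mod 481).
Squaring chain: 60 → 233 → 417 → 248 → 417; never reaches −1, so base 2 is a Miller–Rabin witness that 481 is composite.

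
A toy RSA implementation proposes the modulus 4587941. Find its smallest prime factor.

41

4587941 is odd.
Digit sum 38, not divisible by 3.
Ends in 1: not divisible by 5.
7: 4587941 = 7·655420 + 1
11: 4587941 = 11·417085 + 6
13: 4587941 = 13·352918 + 7
17: 4587941 = 17·269878 + 15
19: 4587941 = 19·241470 + 11
23: 4587941 = 23·199475 + 16
29: 4587941 = 29·158204 + 25
31: 4587941 = 31·147998 + 3
37: 4587941 = 37·123998 + 15
41: 4587941 = 41·111901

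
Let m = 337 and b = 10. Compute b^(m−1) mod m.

1

10^1 ≡ 10 (mod 337)
10^2 ≡ 10^2 = 100 ≡ 100 (mod 337)
10^4 ≡ 100^2 = 10000 ≡ 227 (mod 337)
10^8 ≡ 227^2 = 51529 ≡ 305 (mod 337)
10^16 ≡ 305^2 = 93025 ≡ 13 (mod 337)
10^32 ≡ 13^2 = 169 ≡ 169 (mod 337)
10^64 ≡ 169^2 = 28561 ≡ 253 (mod 337)
10^128 ≡ 253^2 = 64009 ≡ 316 (mod 337)
10^256 ≡ 316^2 = 99856 ≡ 104 (mod 337)
336 = 256 + 64 + 16 in binary powers of 2.
So 10^336 ≡ 104 · 253 · 13 ≡ 1 (mod 337).
Since the result is 1, base 10 gives no evidence that 337 is composite.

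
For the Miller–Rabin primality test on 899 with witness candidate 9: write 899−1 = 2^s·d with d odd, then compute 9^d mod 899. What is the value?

38

899 − 1 = 898 = 2^1 · 449, so d = 449.
9^1 ≡ 9 (mod 899)
9^2 ≡ 9^2 = 81 ≡ 81 (mod 899)
9^4 ≡ 81^2 = 6561 ≡ 268 (mod 899)
9^8 ≡ 268^2 = 71824 ≡ 803 (mod 899)
9^16 ≡ 803^2 = 644809 ≡ 226 (mod 899)
9^32 ≡ 226^2 = 51076 ≡ 732 (mod 899)
9^64 ≡ 732^2 = 535824 ≡ 20 (mod 899)
9^128 ≡ 20^2 = 400 ≡ 400 (mod 899)
9^256 ≡ 400^2 = 160000 ≡ 877 (mod 899)
449 = 256 + 128 + 64 + 1 in binary powers of 2.
So 9^449 ≡ 877 · 400 · 20 · 9 ≡ 38 (mod 899).
Squaring chain: 38; never reaches −1, so base 9 is a Miller–Rabin witness that 899 is composite.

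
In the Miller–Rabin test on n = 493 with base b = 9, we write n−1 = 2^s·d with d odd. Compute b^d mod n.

457

493 − 1 = 492 = 2^2 · 123, so d = 123.
9^1 ≡ 9 (mod 493)
9^2 ≡ 9^2 = 81 ≡ 81 (mod 493)
9^4 ≡ 81^2 = 6561 ≡ 152 (mod 493)
9^8 ≡ 152^2 = 23104 ≡ 426 (mod 493)
9^16 ≡ 426^2 = 181476 ≡ 52 (mod 493)
9^32 ≡ 52^2 = 2704 ≡ 239 (mod 493)
9^64 ≡ 239^2 = 57121 ≡ 426 (mod 493)
123 = 64 + 32 + 16 + 8 + 2 + 1 in binary powers of 2.
So 9^123 ≡ 426 · 239 · 52 · 426 · 81 · 9 ≡ 457 (mod 493).
Squaring chain: 457 → 310; never reaches −1, so base 9 is a Miller–Rabin witness that 493 is composite.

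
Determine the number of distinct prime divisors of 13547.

13547 = 19 · 713
713 = 23 · 31
13547 = 19 · 23 · 31, which has 3 distinct prime factors.

3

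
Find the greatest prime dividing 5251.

5251 = 59 · 89
89 is prime.
So 5251 = 59 · 89; the largest prime factor is 89.

89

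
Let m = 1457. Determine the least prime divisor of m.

31

1457 is odd.
Digit sum 17, not divisible by 3.
Ends in 7: not divisible by 5.
7: 1457 = 7·208 + 1
11: 1457 = 11·132 + 5
13: 1457 = 13·112 + 1
17: 1457 = 17·85 + 12
19: 1457 = 19·76 + 13
23: 1457 = 23·63 + 8
29: 1457 = 29·50 + 7
31: 1457 = 31·47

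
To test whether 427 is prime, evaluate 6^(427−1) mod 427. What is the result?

113

6^1 ≡ 6 (mod 427)
6^2 ≡ 6^2 = 36 ≡ 36 (mod 427)
6^4 ≡ 36^2 = 1296 ≡ 15 (mod 427)
6^8 ≡ 15^2 = 225 ≡ 225 (mod 427)
6^16 ≡ 225^2 = 50625 ≡ 239 (mod 427)
6^32 ≡ 239^2 = 57121 ≡ 330 (mod 427)
6^64 ≡ 330^2 = 108900 ≡ 15 (mod 427)
6^128 ≡ 15^2 = 225 ≡ 225 (mod 427)
6^256 ≡ 225^2 = 50625 ≡ 239 (mod 427)
426 = 256 + 128 + 32 + 8 + 2 in binary powers of 2.
So 6^426 ≡ 239 · 225 · 330 · 225 · 36 ≡ 113 (mod 427).
Since 113 ≠ 1, base 6 is a Fermat witness: 427 is composite.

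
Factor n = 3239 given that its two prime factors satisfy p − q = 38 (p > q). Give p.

79

Since p = q + 38, we have 3239 = q(q + 38), so q² + 38q − 3239 = 0.
Discriminant: 38² + 4·3239 = 1444 + 12956 = 14400; √14400 = 120.
q = (−38 + 120)/2 = 41, and p = q + 38 = 79.
Check: 41 · 79 = 3239.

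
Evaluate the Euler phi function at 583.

Factor: 583 = 11 · 53.
φ(583) = (11−1) · (53−1) = 10 · 52 = 520.

520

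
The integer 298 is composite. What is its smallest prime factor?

298 is even: 2 divides it.

2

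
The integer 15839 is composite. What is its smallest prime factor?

15839 is odd.
Digit sum 26, not divisible by 3.
Ends in 9: not divisible by 5.
7: 15839 = 7·2262 + 5
11: 15839 = 11·1439 + 10
13: 15839 = 13·1218 + 5
17: 15839 = 17·931 + 12
19: 15839 = 19·833 + 12
23: 15839 = 23·688 + 15
29: 15839 = 29·546 + 5
31: 15839 = 31·510 + 29
37: 15839 = 37·428 + 3
41: 15839 = 41·386 + 13
43: 15839 = 43·368 + 15
47: 15839 = 47·337

47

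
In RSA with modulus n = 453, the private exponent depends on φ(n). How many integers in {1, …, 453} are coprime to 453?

300

Factor: 453 = 3 · 151.
φ(453) = (3−1) · (151−1) = 2 · 150 = 300.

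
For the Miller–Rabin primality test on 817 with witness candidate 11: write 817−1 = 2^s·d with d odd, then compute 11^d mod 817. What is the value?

817 − 1 = 816 = 2^4 · 51, so d = 51.
11^1 ≡ 11 (mod 817)
11^2 ≡ 11^2 = 121 ≡ 121 (mod 817)
11^4 ≡ 121^2 = 14641 ≡ 752 (mod 817)
11^8 ≡ 752^2 = 565504 ≡ 140 (mod 817)
11^16 ≡ 140^2 = 19600 ≡ 809 (mod 817)
11^32 ≡ 809^2 = 654481 ≡ 64 (mod 817)
51 = 32 + 16 + 2 + 1 in binary powers of 2.
So 11^51 ≡ 64 · 809 · 121 · 11 ≡ 723 (mod 817).
Squaring chain: 723 → 666 → 742 → 723; never reaches −1, so base 11 is a Miller–Rabin witness that 817 is composite.

723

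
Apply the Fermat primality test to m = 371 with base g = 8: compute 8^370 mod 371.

218

8^1 ≡ 8 (mod 371)
8^2 ≡ 8^2 = 64 ≡ 64 (mod 371)
8^4 ≡ 64^2 = 4096 ≡ 15 (mod 371)
8^8 ≡ 15^2 = 225 ≡ 225 (mod 371)
8^16 ≡ 225^2 = 50625 ≡ 169 (mod 371)
8^32 ≡ 169^2 = 28561 ≡ 365 (mod 371)
8^64 ≡ 365^2 = 133225 ≡ 36 (mod 371)
8^128 ≡ 36^2 = 1296 ≡ 183 (mod 371)
8^256 ≡ 183^2 = 33489 ≡ 99 (mod 371)
370 = 256 + 64 + 32 + 16 + 2 in binary powers of 2.
So 8^370 ≡ 99 · 36 · 365 · 169 · 64 ≡ 218 (mod 371).
Since 218 ≠ 1, base 8 is a Fermat witness: 371 is composite.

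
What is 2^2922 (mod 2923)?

2617

2^1 ≡ 2 (mod 2923)
2^2 ≡ 2^2 = 4 ≡ 4 (mod 2923)
2^4 ≡ 4^2 = 16 ≡ 16 (mod 2923)
2^8 ≡ 16^2 = 256 ≡ 256 (mod 2923)
2^16 ≡ 256^2 = 65536 ≡ 1230 (mod 2923)
2^32 ≡ 1230^2 = 1512900 ≡ 1709 (mod 2923)
2^64 ≡ 1709^2 = 2920681 ≡ 604 (mod 2923)
2^128 ≡ 604^2 = 364816 ≡ 2364 (mod 2923)
2^256 ≡ 2364^2 = 5588496 ≡ 2643 (mod 2923)
2^512 ≡ 2643^2 = 6985449 ≡ 2402 (mod 2923)
2^1024 ≡ 2402^2 = 5769604 ≡ 2525 (mod 2923)
2^2048 ≡ 2525^2 = 6375625 ≡ 562 (mod 2923)
2922 = 2048 + 512 + 256 + 64 + 32 + 8 + 2 in binary powers of 2.
So 2^2922 ≡ 562 · 2402 · 2643 · 604 · 1709 · 256 · 4 ≡ 2617 (mod 2923).
Since 2617 ≠ 1, base 2 is a Fermat witness: 2923 is composite.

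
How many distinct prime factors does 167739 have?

5

167739 = 3 · 55913
55913 = 11 · 5083
5083 = 13 · 391
391 = 17 · 23
167739 = 3 · 11 · 13 · 17 · 23, which has 5 distinct prime factors.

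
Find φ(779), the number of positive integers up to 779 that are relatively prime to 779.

Factor: 779 = 19 · 41.
φ(779) = (19−1) · (41−1) = 18 · 40 = 720.

720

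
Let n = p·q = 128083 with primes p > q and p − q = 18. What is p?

367

Since p = q + 18, we have 128083 = q(q + 18), so q² + 18q − 128083 = 0.
Discriminant: 18² + 4·128083 = 324 + 512332 = 512656; √512656 = 716.
q = (−18 + 716)/2 = 349, and p = q + 18 = 367.
Check: 349 · 367 = 128083.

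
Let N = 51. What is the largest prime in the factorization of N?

17

51 = 3 · 17
17 is prime.
So 51 = 3 · 17; the largest prime factor is 17.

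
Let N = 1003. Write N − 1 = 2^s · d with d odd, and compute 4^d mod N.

990

1003 − 1 = 1002 = 2^1 · 501, so d = 501.
4^1 ≡ 4 (mod 1003)
4^2 ≡ 4^2 = 16 ≡ 16 (mod 1003)
4^4 ≡ 16^2 = 256 ≡ 256 (mod 1003)
4^8 ≡ 256^2 = 65536 ≡ 341 (mod 1003)
4^16 ≡ 341^2 = 116281 ≡ 936 (mod 1003)
4^32 ≡ 936^2 = 876096 ≡ 477 (mod 1003)
4^64 ≡ 477^2 = 227529 ≡ 851 (mod 1003)
4^128 ≡ 851^2 = 724201 ≡ 35 (mod 1003)
4^256 ≡ 35^2 = 1225 ≡ 222 (mod 1003)
501 = 256 + 128 + 64 + 32 + 16 + 4 + 1 in binary powers of 2.
So 4^501 ≡ 222 · 35 · 851 · 477 · 936 · 256 · 4 ≡ 990 (mod 1003).
Squaring chain: 990; never reaches −1, so base 4 is a Miller–Rabin witness that 1003 is composite.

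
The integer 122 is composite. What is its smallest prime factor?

2

122 is even: 2 divides it.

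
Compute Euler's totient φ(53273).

46480

Factor: 53273 = 11 · 29 · 167.
φ(53273) = (11−1) · (29−1) · (167−1) = 10 · 28 · 166 = 46480.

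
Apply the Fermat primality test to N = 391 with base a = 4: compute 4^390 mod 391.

288

4^1 ≡ 4 (mod 391)
4^2 ≡ 4^2 = 16 ≡ 16 (mod 391)
4^4 ≡ 16^2 = 256 ≡ 256 (mod 391)
4^8 ≡ 256^2 = 65536 ≡ 239 (mod 391)
4^16 ≡ 239^2 = 57121 ≡ 35 (mod 391)
4^32 ≡ 35^2 = 1225 ≡ 52 (mod 391)
4^64 ≡ 52^2 = 2704 ≡ 358 (mod 391)
4^128 ≡ 358^2 = 128164 ≡ 307 (mod 391)
4^256 ≡ 307^2 = 94249 ≡ 18 (mod 391)
390 = 256 + 128 + 4 + 2 in binary powers of 2.
So 4^390 ≡ 18 · 307 · 256 · 16 ≡ 288 (mod 391).
Since 288 ≠ 1, base 4 is a Fermat witness: 391 is composite.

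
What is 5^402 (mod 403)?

5^1 ≡ 5 (mod 403)
5^2 ≡ 5^2 = 25 ≡ 25 (mod 403)
5^4 ≡ 25^2 = 625 ≡ 222 (mod 403)
5^8 ≡ 222^2 = 49284 ≡ 118 (mod 403)
5^16 ≡ 118^2 = 13924 ≡ 222 (mod 403)
5^32 ≡ 222^2 = 49284 ≡ 118 (mod 403)
5^64 ≡ 118^2 = 13924 ≡ 222 (mod 403)
5^128 ≡ 222^2 = 49284 ≡ 118 (mod 403)
5^256 ≡ 118^2 = 13924 ≡ 222 (mod 403)
402 = 256 + 128 + 16 + 2 in binary powers of 2.
So 5^402 ≡ 222 · 118 · 222 · 25 ≡ 311 (mod 403).
Since 311 ≠ 1, base 5 is a Fermat witness: 403 is composite.

311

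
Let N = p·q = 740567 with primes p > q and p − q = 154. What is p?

Since p = q + 154, we have 740567 = q(q + 154), so q² + 154q − 740567 = 0.
Discriminant: 154² + 4·740567 = 23716 + 2962268 = 2985984; √2985984 = 1728.
q = (−154 + 1728)/2 = 787, and p = q + 154 = 941.
Check: 787 · 941 = 740567.

941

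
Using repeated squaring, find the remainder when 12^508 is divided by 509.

12^1 ≡ 12 (mod 509)
12^2 ≡ 12^2 = 144 ≡ 144 (mod 509)
12^4 ≡ 144^2 = 20736 ≡ 376 (mod 509)
12^8 ≡ 376^2 = 141376 ≡ 383 (mod 509)
12^16 ≡ 383^2 = 146689 ≡ 97 (mod 509)
12^32 ≡ 97^2 = 9409 ≡ 247 (mod 509)
12^64 ≡ 247^2 = 61009 ≡ 438 (mod 509)
12^128 ≡ 438^2 = 191844 ≡ 460 (mod 509)
12^256 ≡ 460^2 = 211600 ≡ 365 (mod 509)
508 = 256 + 128 + 64 + 32 + 16 + 8 + 4 in binary powers of 2.
So 12^508 ≡ 365 · 460 · 438 · 247 · 97 · 383 · 376 ≡ 1 (mod 509).
Since the result is 1, base 12 gives no evidence that 509 is composite.

1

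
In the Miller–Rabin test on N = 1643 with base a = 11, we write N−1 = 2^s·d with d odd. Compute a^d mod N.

1643 − 1 = 1642 = 2^1 · 821, so d = 821.
11^1 ≡ 11 (mod 1643)
11^2 ≡ 11^2 = 121 ≡ 121 (mod 1643)
11^4 ≡ 121^2 = 14641 ≡ 1497 (mod 1643)
11^8 ≡ 1497^2 = 2241009 ≡ 1600 (mod 1643)
11^16 ≡ 1600^2 = 2560000 ≡ 206 (mod 1643)
11^32 ≡ 206^2 = 42436 ≡ 1361 (mod 1643)
11^64 ≡ 1361^2 = 1852321 ≡ 660 (mod 1643)
11^128 ≡ 660^2 = 435600 ≡ 205 (mod 1643)
11^256 ≡ 205^2 = 42025 ≡ 950 (mod 1643)
11^512 ≡ 950^2 = 902500 ≡ 493 (mod 1643)
821 = 512 + 256 + 32 + 16 + 4 + 1 in binary powers of 2.
So 11^821 ≡ 493 · 950 · 1361 · 206 · 1497 · 11 ≡ 303 (mod 1643).
Squaring chain: 303; never reaches −1, so base 11 is a Miller–Rabin witness that 1643 is composite.

303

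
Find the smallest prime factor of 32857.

32857 is odd.
Digit sum 25, not divisible by 3.
Ends in 7: not divisible by 5.
7: 32857 = 7·4693 + 6
11: 32857 = 11·2987

11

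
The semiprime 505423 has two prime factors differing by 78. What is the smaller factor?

Since p = q + 78, we have 505423 = q(q + 78), so q² + 78q − 505423 = 0.
Discriminant: 78² + 4·505423 = 6084 + 2021692 = 2027776; √2027776 = 1424.
q = (−78 + 1424)/2 = 673, and p = q + 78 = 751.
Check: 673 · 751 = 505423.

673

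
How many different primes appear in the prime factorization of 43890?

6

43890 = 2 · 21945
21945 = 3 · 7315
7315 = 5 · 1463
1463 = 7 · 209
209 = 11 · 19
43890 = 2 · 3 · 5 · 7 · 11 · 19, which has 6 distinct prime factors.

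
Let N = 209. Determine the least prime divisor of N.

11

209 is odd.
Digit sum 11, not divisible by 3.
Ends in 9: not divisible by 5.
7: 209 = 7·29 + 6
11: 209 = 11·19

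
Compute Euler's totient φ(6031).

5832

Factor: 6031 = 37 · 163.
φ(6031) = (37−1) · (163−1) = 36 · 162 = 5832.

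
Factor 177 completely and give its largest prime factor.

177 = 3 · 59
59 is prime.
So 177 = 3 · 59; the largest prime factor is 59.

59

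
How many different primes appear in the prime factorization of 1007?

1007 = 19 · 53
1007 = 19 · 53, which has 2 distinct prime factors.

2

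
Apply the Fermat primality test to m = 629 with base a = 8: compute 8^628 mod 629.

322

8^1 ≡ 8 (mod 629)
8^2 ≡ 8^2 = 64 ≡ 64 (mod 629)
8^4 ≡ 64^2 = 4096 ≡ 322 (mod 629)
8^8 ≡ 322^2 = 103684 ≡ 528 (mod 629)
8^16 ≡ 528^2 = 278784 ≡ 137 (mod 629)
8^32 ≡ 137^2 = 18769 ≡ 528 (mod 629)
8^64 ≡ 528^2 = 278784 ≡ 137 (mod 629)
8^128 ≡ 137^2 = 18769 ≡ 528 (mod 629)
8^256 ≡ 528^2 = 278784 ≡ 137 (mod 629)
8^512 ≡ 137^2 = 18769 ≡ 528 (mod 629)
628 = 512 + 64 + 32 + 16 + 4 in binary powers of 2.
So 8^628 ≡ 528 · 137 · 528 · 137 · 322 ≡ 322 (mod 629).
Since 322 ≠ 1, base 8 is a Fermat witness: 629 is composite.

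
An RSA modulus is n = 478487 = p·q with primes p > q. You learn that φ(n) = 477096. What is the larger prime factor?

773

φ(n) = (p−1)(q−1) = n − (p+q) + 1, so p + q = 478487 − 477096 + 1 = 1392.
p and q are the roots of t² − 1392t + 478487 = 0.
Discriminant: 1392² − 4·478487 = 1937664 − 1913948 = 23716; √23716 = 154.
q = (1392 − 154)/2 = 619, p = (1392 + 154)/2 = 773.
Check: 619 · 773 = 478487.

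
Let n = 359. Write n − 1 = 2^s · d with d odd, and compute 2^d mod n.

359 − 1 = 358 = 2^1 · 179, so d = 179.
2^1 ≡ 2 (mod 359)
2^2 ≡ 2^2 = 4 ≡ 4 (mod 359)
2^4 ≡ 4^2 = 16 ≡ 16 (mod 359)
2^8 ≡ 16^2 = 256 ≡ 256 (mod 359)
2^16 ≡ 256^2 = 65536 ≡ 198 (mod 359)
2^32 ≡ 198^2 = 39204 ≡ 73 (mod 359)
2^64 ≡ 73^2 = 5329 ≡ 303 (mod 359)
2^128 ≡ 303^2 = 91809 ≡ 264 (mod 359)
179 = 128 + 32 + 16 + 2 + 1 in binary powers of 2.
So 2^179 ≡ 264 · 73 · 198 · 4 · 2 ≡ 1 (mod 359).
Since 2^d ≡ 1 (mod 359), base 2 does not prove 359 composite.

1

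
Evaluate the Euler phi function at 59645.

Factor: 59645 = 5 · 79 · 151.
φ(59645) = (5−1) · (79−1) · (151−1) = 4 · 78 · 150 = 46800.

46800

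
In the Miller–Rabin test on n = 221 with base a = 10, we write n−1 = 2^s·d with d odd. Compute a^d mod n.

221 − 1 = 220 = 2^2 · 55, so d = 55.
10^1 ≡ 10 (mod 221)
10^2 ≡ 10^2 = 100 ≡ 100 (mod 221)
10^4 ≡ 100^2 = 10000 ≡ 55 (mod 221)
10^8 ≡ 55^2 = 3025 ≡ 152 (mod 221)
10^16 ≡ 152^2 = 23104 ≡ 120 (mod 221)
10^32 ≡ 120^2 = 14400 ≡ 35 (mod 221)
55 = 32 + 16 + 4 + 2 + 1 in binary powers of 2.
So 10^55 ≡ 35 · 120 · 55 · 100 · 10 ≡ 192 (mod 221).
Squaring chain: 192 → 178; never reaches −1, so base 10 is a Miller–Rabin witness that 221 is composite.

192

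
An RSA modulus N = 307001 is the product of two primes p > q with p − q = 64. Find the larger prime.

587

Since p = q + 64, we have 307001 = q(q + 64), so q² + 64q − 307001 = 0.
Discriminant: 64² + 4·307001 = 4096 + 1228004 = 1232100; √1232100 = 1110.
q = (−64 + 1110)/2 = 523, and p = q + 64 = 587.
Check: 523 · 587 = 307001.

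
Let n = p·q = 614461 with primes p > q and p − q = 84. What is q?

Since p = q + 84, we have 614461 = q(q + 84), so q² + 84q − 614461 = 0.
Discriminant: 84² + 4·614461 = 7056 + 2457844 = 2464900; √2464900 = 1570.
q = (−84 + 1570)/2 = 743, and p = q + 84 = 827.
Check: 743 · 827 = 614461.

743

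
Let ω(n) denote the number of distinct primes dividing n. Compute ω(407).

2

407 = 11 · 37
407 = 11 · 37, which has 2 distinct prime factors.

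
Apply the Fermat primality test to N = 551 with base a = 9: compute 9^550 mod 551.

9^1 ≡ 9 (mod 551)
9^2 ≡ 9^2 = 81 ≡ 81 (mod 551)
9^4 ≡ 81^2 = 6561 ≡ 500 (mod 551)
9^8 ≡ 500^2 = 250000 ≡ 397 (mod 551)
9^16 ≡ 397^2 = 157609 ≡ 23 (mod 551)
9^32 ≡ 23^2 = 529 ≡ 529 (mod 551)
9^64 ≡ 529^2 = 279841 ≡ 484 (mod 551)
9^128 ≡ 484^2 = 234256 ≡ 81 (mod 551)
9^256 ≡ 81^2 = 6561 ≡ 500 (mod 551)
9^512 ≡ 500^2 = 250000 ≡ 397 (mod 551)
550 = 512 + 32 + 4 + 2 in binary powers of 2.
So 9^550 ≡ 397 · 529 · 500 · 81 ≡ 123 (mod 551).
Since 123 ≠ 1, base 9 is a Fermat witness: 551 is composite.

123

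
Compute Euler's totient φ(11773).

11520

Factor: 11773 = 61 · 193.
φ(11773) = (61−1) · (193−1) = 60 · 192 = 11520.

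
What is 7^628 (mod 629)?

7^1 ≡ 7 (mod 629)
7^2 ≡ 7^2 = 49 ≡ 49 (mod 629)
7^4 ≡ 49^2 = 2401 ≡ 514 (mod 629)
7^8 ≡ 514^2 = 264196 ≡ 16 (mod 629)
7^16 ≡ 16^2 = 256 ≡ 256 (mod 629)
7^32 ≡ 256^2 = 65536 ≡ 120 (mod 629)
7^64 ≡ 120^2 = 14400 ≡ 562 (mod 629)
7^128 ≡ 562^2 = 315844 ≡ 86 (mod 629)
7^256 ≡ 86^2 = 7396 ≡ 477 (mod 629)
7^512 ≡ 477^2 = 227529 ≡ 460 (mod 629)
628 = 512 + 64 + 32 + 16 + 4 in binary powers of 2.
So 7^628 ≡ 460 · 562 · 120 · 256 · 514 ≡ 293 (mod 629).
Since 293 ≠ 1, base 7 is a Fermat witness: 629 is composite.

293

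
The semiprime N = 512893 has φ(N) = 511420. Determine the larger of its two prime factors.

911

φ(n) = (p−1)(q−1) = n − (p+q) + 1, so p + q = 512893 − 511420 + 1 = 1474.
p and q are the roots of t² − 1474t + 512893 = 0.
Discriminant: 1474² − 4·512893 = 2172676 − 2051572 = 121104; √121104 = 348.
q = (1474 − 348)/2 = 563, p = (1474 + 348)/2 = 911.
Check: 563 · 911 = 512893.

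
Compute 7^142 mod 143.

7^1 ≡ 7 (mod 143)
7^2 ≡ 7^2 = 49 ≡ 49 (mod 143)
7^4 ≡ 49^2 = 2401 ≡ 113 (mod 143)
7^8 ≡ 113^2 = 12769 ≡ 42 (mod 143)
7^16 ≡ 42^2 = 1764 ≡ 48 (mod 143)
7^32 ≡ 48^2 = 2304 ≡ 16 (mod 143)
7^64 ≡ 16^2 = 256 ≡ 113 (mod 143)
7^128 ≡ 113^2 = 12769 ≡ 42 (mod 143)
142 = 128 + 8 + 4 + 2 in binary powers of 2.
So 7^142 ≡ 42 · 42 · 113 · 49 ≡ 82 (mod 143).
Since 82 ≠ 1, base 7 is a Fermat witness: 143 is composite.

82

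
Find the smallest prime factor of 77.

77 is odd.
Digit sum 14, not divisible by 3.
Ends in 7: not divisible by 5.
7: 77 = 7·11

7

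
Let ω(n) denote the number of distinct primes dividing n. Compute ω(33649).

33649 = 7 · 4807
4807 = 11 · 437
437 = 19 · 23
33649 = 7 · 11 · 19 · 23, which has 4 distinct prime factors.

4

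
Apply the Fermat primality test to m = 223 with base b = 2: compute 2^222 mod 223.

1

2^1 ≡ 2 (mod 223)
2^2 ≡ 2^2 = 4 ≡ 4 (mod 223)
2^4 ≡ 4^2 = 16 ≡ 16 (mod 223)
2^8 ≡ 16^2 = 256 ≡ 33 (mod 223)
2^16 ≡ 33^2 = 1089 ≡ 197 (mod 223)
2^32 ≡ 197^2 = 38809 ≡ 7 (mod 223)
2^64 ≡ 7^2 = 49 ≡ 49 (mod 223)
2^128 ≡ 49^2 = 2401 ≡ 171 (mod 223)
222 = 128 + 64 + 16 + 8 + 4 + 2 in binary powers of 2.
So 2^222 ≡ 171 · 49 · 197 · 33 · 16 · 4 ≡ 1 (mod 223).
Since the result is 1, base 2 gives no evidence that 223 is composite.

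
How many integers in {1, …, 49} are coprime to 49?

42

Factor: 49 = 7^2.
φ(49) = 7^1·(7−1) = 42.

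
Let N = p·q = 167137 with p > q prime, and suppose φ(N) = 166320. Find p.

φ(n) = (p−1)(q−1) = n − (p+q) + 1, so p + q = 167137 − 166320 + 1 = 818.
p and q are the roots of t² − 818t + 167137 = 0.
Discriminant: 818² − 4·167137 = 669124 − 668548 = 576; √576 = 24.
q = (818 − 24)/2 = 397, p = (818 + 24)/2 = 421.
Check: 397 · 421 = 167137.

421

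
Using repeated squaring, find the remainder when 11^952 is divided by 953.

1

11^1 ≡ 11 (mod 953)
11^2 ≡ 11^2 = 121 ≡ 121 (mod 953)
11^4 ≡ 121^2 = 14641 ≡ 346 (mod 953)
11^8 ≡ 346^2 = 119716 ≡ 591 (mod 953)
11^16 ≡ 591^2 = 349281 ≡ 483 (mod 953)
11^32 ≡ 483^2 = 233289 ≡ 757 (mod 953)
11^64 ≡ 757^2 = 573049 ≡ 296 (mod 953)
11^128 ≡ 296^2 = 87616 ≡ 893 (mod 953)
11^256 ≡ 893^2 = 797449 ≡ 741 (mod 953)
11^512 ≡ 741^2 = 549081 ≡ 153 (mod 953)
952 = 512 + 256 + 128 + 32 + 16 + 8 in binary powers of 2.
So 11^952 ≡ 153 · 741 · 893 · 757 · 483 · 591 ≡ 1 (mod 953).
Since the result is 1, base 11 gives no evidence that 953 is composite.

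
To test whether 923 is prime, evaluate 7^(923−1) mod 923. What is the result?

7^1 ≡ 7 (mod 923)
7^2 ≡ 7^2 = 49 ≡ 49 (mod 923)
7^4 ≡ 49^2 = 2401 ≡ 555 (mod 923)
7^8 ≡ 555^2 = 308025 ≡ 666 (mod 923)
7^16 ≡ 666^2 = 443556 ≡ 516 (mod 923)
7^32 ≡ 516^2 = 266256 ≡ 432 (mod 923)
7^64 ≡ 432^2 = 186624 ≡ 178 (mod 923)
7^128 ≡ 178^2 = 31684 ≡ 302 (mod 923)
7^256 ≡ 302^2 = 91204 ≡ 750 (mod 923)
7^512 ≡ 750^2 = 562500 ≡ 393 (mod 923)
922 = 512 + 256 + 128 + 16 + 8 + 2 in binary powers of 2.
So 7^922 ≡ 393 · 750 · 302 · 516 · 666 · 49 ≡ 4 (mod 923).
Since 4 ≠ 1, base 7 is a Fermat witness: 923 is composite.

4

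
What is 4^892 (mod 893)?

4^1 ≡ 4 (mod 893)
4^2 ≡ 4^2 = 16 ≡ 16 (mod 893)
4^4 ≡ 16^2 = 256 ≡ 256 (mod 893)
4^8 ≡ 256^2 = 65536 ≡ 347 (mod 893)
4^16 ≡ 347^2 = 120409 ≡ 747 (mod 893)
4^32 ≡ 747^2 = 558009 ≡ 777 (mod 893)
4^64 ≡ 777^2 = 603729 ≡ 61 (mod 893)
4^128 ≡ 61^2 = 3721 ≡ 149 (mod 893)
4^256 ≡ 149^2 = 22201 ≡ 769 (mod 893)
4^512 ≡ 769^2 = 591361 ≡ 195 (mod 893)
892 = 512 + 256 + 64 + 32 + 16 + 8 + 4 in binary powers of 2.
So 4^892 ≡ 195 · 769 · 61 · 777 · 747 · 347 · 256 ≡ 61 (mod 893).
Since 61 ≠ 1, base 4 is a Fermat witness: 893 is composite.

61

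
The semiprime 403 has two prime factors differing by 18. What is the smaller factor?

Since p = q + 18, we have 403 = q(q + 18), so q² + 18q − 403 = 0.
Discriminant: 18² + 4·403 = 324 + 1612 = 1936; √1936 = 44.
q = (−18 + 44)/2 = 13, and p = q + 18 = 31.
Check: 13 · 31 = 403.

13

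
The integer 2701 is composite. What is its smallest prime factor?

2701 is odd.
Digit sum 10, not divisible by 3.
Ends in 1: not divisible by 5.
7: 2701 = 7·385 + 6
11: 2701 = 11·245 + 6
13: 2701 = 13·207 + 10
17: 2701 = 17·158 + 15
19: 2701 = 19·142 + 3
23: 2701 = 23·117 + 10
29: 2701 = 29·93 + 4
31: 2701 = 31·87 + 4
37: 2701 = 37·73

37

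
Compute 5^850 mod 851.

818

5^1 ≡ 5 (mod 851)
5^2 ≡ 5^2 = 25 ≡ 25 (mod 851)
5^4 ≡ 25^2 = 625 ≡ 625 (mod 851)
5^8 ≡ 625^2 = 390625 ≡ 16 (mod 851)
5^16 ≡ 16^2 = 256 ≡ 256 (mod 851)
5^32 ≡ 256^2 = 65536 ≡ 9 (mod 851)
5^64 ≡ 9^2 = 81 ≡ 81 (mod 851)
5^128 ≡ 81^2 = 6561 ≡ 604 (mod 851)
5^256 ≡ 604^2 = 364816 ≡ 588 (mod 851)
5^512 ≡ 588^2 = 345744 ≡ 238 (mod 851)
850 = 512 + 256 + 64 + 16 + 2 in binary powers of 2.
So 5^850 ≡ 238 · 588 · 81 · 256 · 25 ≡ 818 (mod 851).
Since 818 ≠ 1, base 5 is a Fermat witness: 851 is composite.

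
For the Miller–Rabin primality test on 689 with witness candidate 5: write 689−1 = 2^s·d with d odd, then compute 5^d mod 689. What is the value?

689 − 1 = 688 = 2^4 · 43, so d = 43.
5^1 ≡ 5 (mod 689)
5^2 ≡ 5^2 = 25 ≡ 25 (mod 689)
5^4 ≡ 25^2 = 625 ≡ 625 (mod 689)
5^8 ≡ 625^2 = 390625 ≡ 651 (mod 689)
5^16 ≡ 651^2 = 423801 ≡ 66 (mod 689)
5^32 ≡ 66^2 = 4356 ≡ 222 (mod 689)
43 = 32 + 8 + 2 + 1 in binary powers of 2.
So 5^43 ≡ 222 · 651 · 25 · 5 ≡ 359 (mod 689).
Squaring chain: 359 → 38 → 66 → 222; never reaches −1, so base 5 is a Miller–Rabin witness that 689 is composite.

359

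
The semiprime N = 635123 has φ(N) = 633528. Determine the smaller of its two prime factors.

757

φ(n) = (p−1)(q−1) = n − (p+q) + 1, so p + q = 635123 − 633528 + 1 = 1596.
p and q are the roots of t² − 1596t + 635123 = 0.
Discriminant: 1596² − 4·635123 = 2547216 − 2540492 = 6724; √6724 = 82.
q = (1596 − 82)/2 = 757, p = (1596 + 82)/2 = 839.
Check: 757 · 839 = 635123.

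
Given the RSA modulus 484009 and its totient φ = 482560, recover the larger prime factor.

φ(n) = (p−1)(q−1) = n − (p+q) + 1, so p + q = 484009 − 482560 + 1 = 1450.
p and q are the roots of t² − 1450t + 484009 = 0.
Discriminant: 1450² − 4·484009 = 2102500 − 1936036 = 166464; √166464 = 408.
q = (1450 − 408)/2 = 521, p = (1450 + 408)/2 = 929.
Check: 521 · 929 = 484009.

929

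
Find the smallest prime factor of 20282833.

89

20282833 is odd.
Digit sum 28, not divisible by 3.
Ends in 3: not divisible by 5.
7: 20282833 = 7·2897547 + 4
11: 20282833 = 11·1843893 + 10
13: 20282833 = 13·1560217 + 12
17: 20282833 = 17·1193107 + 14
19: 20282833 = 19·1067517 + 10
23: 20282833 = 23·881862 + 7
29: 20282833 = 29·699408 + 1
31: 20282833 = 31·654284 + 29
37: 20282833 = 37·548184 + 25
41: 20282833 = 41·494703 + 10
43: 20282833 = 43·471693 + 34
47: 20282833 = 47·431549 + 30
53: 20282833 = 53·382694 + 51
59: 20282833 = 59·343776 + 49
61: 20282833 = 61·332505 + 28
67: 20282833 = 67·302728 + 57
71: 20282833 = 71·285673 + 50
73: 20282833 = 73·277847 + 2
79: 20282833 = 79·256744 + 57
83: 20282833 = 83·244371 + 40
89: 20282833 = 89·227897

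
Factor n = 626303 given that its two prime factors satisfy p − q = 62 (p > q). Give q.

761

Since p = q + 62, we have 626303 = q(q + 62), so q² + 62q − 626303 = 0.
Discriminant: 62² + 4·626303 = 3844 + 2505212 = 2509056; √2509056 = 1584.
q = (−62 + 1584)/2 = 761, and p = q + 62 = 823.
Check: 761 · 823 = 626303.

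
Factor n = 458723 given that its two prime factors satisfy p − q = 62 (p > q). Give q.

647

Since p = q + 62, we have 458723 = q(q + 62), so q² + 62q − 458723 = 0.
Discriminant: 62² + 4·458723 = 3844 + 1834892 = 1838736; √1838736 = 1356.
q = (−62 + 1356)/2 = 647, and p = q + 62 = 709.
Check: 647 · 709 = 458723.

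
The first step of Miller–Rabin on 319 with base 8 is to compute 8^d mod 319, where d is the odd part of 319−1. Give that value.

319 − 1 = 318 = 2^1 · 159, so d = 159.
8^1 ≡ 8 (mod 319)
8^2 ≡ 8^2 = 64 ≡ 64 (mod 319)
8^4 ≡ 64^2 = 4096 ≡ 268 (mod 319)
8^8 ≡ 268^2 = 71824 ≡ 49 (mod 319)
8^16 ≡ 49^2 = 2401 ≡ 168 (mod 319)
8^32 ≡ 168^2 = 28224 ≡ 152 (mod 319)
8^64 ≡ 152^2 = 23104 ≡ 136 (mod 319)
8^128 ≡ 136^2 = 18496 ≡ 313 (mod 319)
159 = 128 + 16 + 8 + 4 + 2 + 1 in binary powers of 2.
So 8^159 ≡ 313 · 168 · 49 · 268 · 64 · 8 ≡ 205 (mod 319).
Squaring chain: 205; never reaches −1, so base 8 is a Miller–Rabin witness that 319 is composite.

205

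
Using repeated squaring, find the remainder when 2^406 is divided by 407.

2^1 ≡ 2 (mod 407)
2^2 ≡ 2^2 = 4 ≡ 4 (mod 407)
2^4 ≡ 4^2 = 16 ≡ 16 (mod 407)
2^8 ≡ 16^2 = 256 ≡ 256 (mod 407)
2^16 ≡ 256^2 = 65536 ≡ 9 (mod 407)
2^32 ≡ 9^2 = 81 ≡ 81 (mod 407)
2^64 ≡ 81^2 = 6561 ≡ 49 (mod 407)
2^128 ≡ 49^2 = 2401 ≡ 366 (mod 407)
2^256 ≡ 366^2 = 133956 ≡ 53 (mod 407)
406 = 256 + 128 + 16 + 4 + 2 in binary powers of 2.
So 2^406 ≡ 53 · 366 · 9 · 16 · 4 ≡ 284 (mod 407).
Since 284 ≠ 1, base 2 is a Fermat witness: 407 is composite.

284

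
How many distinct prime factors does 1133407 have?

1133407 = 11^2 · 9367
9367 = 17 · 551
551 = 19 · 29
1133407 = 11^2 · 17 · 19 · 29, which has 4 distinct prime factors.

4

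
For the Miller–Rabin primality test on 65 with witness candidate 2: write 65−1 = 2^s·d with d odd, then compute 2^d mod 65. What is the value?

2

65 − 1 = 64 = 2^6 · 1, so d = 1.
2^1 ≡ 2 (mod 65)
1 = 1 in binary powers of 2.
So 2^1 ≡ 2 ≡ 2 (mod 65).
Squaring chain: 2 → 4 → 16 → 61 → 16 → 61; never reaches −1, so base 2 is a Miller–Rabin witness that 65 is composite.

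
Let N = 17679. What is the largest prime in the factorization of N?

17679 = 3 · 5893
5893 = 71 · 83
83 is prime.
So 17679 = 3 · 71 · 83; the largest prime factor is 83.

83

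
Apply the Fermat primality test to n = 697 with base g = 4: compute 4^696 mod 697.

324

4^1 ≡ 4 (mod 697)
4^2 ≡ 4^2 = 16 ≡ 16 (mod 697)
4^4 ≡ 16^2 = 256 ≡ 256 (mod 697)
4^8 ≡ 256^2 = 65536 ≡ 18 (mod 697)
4^16 ≡ 18^2 = 324 ≡ 324 (mod 697)
4^32 ≡ 324^2 = 104976 ≡ 426 (mod 697)
4^64 ≡ 426^2 = 181476 ≡ 256 (mod 697)
4^128 ≡ 256^2 = 65536 ≡ 18 (mod 697)
4^256 ≡ 18^2 = 324 ≡ 324 (mod 697)
4^512 ≡ 324^2 = 104976 ≡ 426 (mod 697)
696 = 512 + 128 + 32 + 16 + 8 in binary powers of 2.
So 4^696 ≡ 426 · 18 · 426 · 324 · 18 ≡ 324 (mod 697).
Since 324 ≠ 1, base 4 is a Fermat witness: 697 is composite.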